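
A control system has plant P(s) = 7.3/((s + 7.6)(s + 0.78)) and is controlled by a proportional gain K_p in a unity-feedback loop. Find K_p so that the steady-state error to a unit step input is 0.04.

Steady-state error for a unit step on this type-0 loop is 1/(1 + K_p·P(0)).
P(0) = 1.231. Require 1/(1 + K_p·1.231) = 0.04, so 1 + 1.231·K_p = 25.
K_p = (25 − 1)/1.231 = 19.5.

K_p = 19.5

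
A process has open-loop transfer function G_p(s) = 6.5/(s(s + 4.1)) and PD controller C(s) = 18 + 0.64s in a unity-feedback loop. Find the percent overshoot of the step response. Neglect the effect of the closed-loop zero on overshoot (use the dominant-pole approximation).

Forward path: (18 + 0.64s)·6.5/(s(s+4.1)). The closed-loop characteristic equation is s² + (4.1 + 6.5·0.64)s + 6.5·18 = 0.
That is s² + 8.26s + 117 = 0, so ω_n = 10.82 rad/s and ζ = 8.26/(2·10.82) = 0.3818.
%OS = 100·exp(−πζ/√(1−ζ²)) = 27.3%.

27.3%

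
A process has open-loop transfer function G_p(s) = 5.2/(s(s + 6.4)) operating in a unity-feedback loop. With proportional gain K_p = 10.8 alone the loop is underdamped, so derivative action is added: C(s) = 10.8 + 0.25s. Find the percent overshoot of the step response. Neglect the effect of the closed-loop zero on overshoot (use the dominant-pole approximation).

Forward path: (10.8 + 0.25s)·5.2/(s(s+6.4)). The closed-loop characteristic equation is s² + (6.4 + 5.2·0.25)s + 5.2·10.8 = 0.
That is s² + 7.7s + 56.16 = 0, so ω_n = 7.494 rad/s and ζ = 7.7/(2·7.494) = 0.5137.
%OS = 100·exp(−πζ/√(1−ζ²)) = 15.2%.

15.2%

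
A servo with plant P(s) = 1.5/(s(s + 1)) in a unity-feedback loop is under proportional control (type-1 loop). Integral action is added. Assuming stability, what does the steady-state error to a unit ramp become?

The integrator raises the loop to type 2, so K_v → ∞ and e_ss to a ramp is zero.

0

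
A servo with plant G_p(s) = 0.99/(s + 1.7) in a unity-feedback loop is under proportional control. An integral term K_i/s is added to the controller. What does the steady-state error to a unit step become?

Adding integral action puts a pole at s = 0 in the forward path, raising the system type to 1; a type-1 loop has zero steady-state error to a step.

0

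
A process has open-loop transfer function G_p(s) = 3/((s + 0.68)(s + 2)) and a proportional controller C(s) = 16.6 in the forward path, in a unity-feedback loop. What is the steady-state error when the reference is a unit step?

0.0266

The loop is type 0. Static position error constant K_pos = C(0)·G_p(0) = 16.6·2.206 = 36.62.
Steady-state error to a unit step: e_ss = 1/(1+K_pos) = 1/37.62 = 0.0266.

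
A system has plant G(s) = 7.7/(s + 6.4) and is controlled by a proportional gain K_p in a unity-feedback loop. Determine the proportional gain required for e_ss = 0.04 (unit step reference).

For a type-0 loop with proportional control, e_ss = 1/(1 + K_p·G(0)).
G(0) = 1.203. Require 1/(1 + K_p·1.203) = 0.04, so 1 + 1.203·K_p = 25.
K_p = (25 − 1)/1.203 = 19.9.

K_p = 19.9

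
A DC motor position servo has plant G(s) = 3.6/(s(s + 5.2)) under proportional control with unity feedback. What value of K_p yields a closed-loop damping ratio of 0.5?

K_p = 7.51

Closed-loop characteristic equation: s² + 5.2s + K_p·3.6 = 0.
So ω_n = √(3.6K_p) and 2ζω_n = 5.2, giving ζ = 5.2/(2√(3.6K_p)).
Setting ζ = 0.5: √(3.6K_p) = 5.2/(2·0.5) = 5.2, so K_p = 27.04/3.6 = 7.51.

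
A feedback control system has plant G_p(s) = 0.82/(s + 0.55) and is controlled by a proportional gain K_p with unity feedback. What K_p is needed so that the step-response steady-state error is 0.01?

The loop is type 0, so e_ss(step) = 1/(1 + K_pos) with K_pos = K_p·G_p(0).
G_p(0) = 1.491. Require 1/(1 + K_p·1.491) = 0.01, so 1 + 1.491·K_p = 100.
K_p = (100 − 1)/1.491 = 66.4.

K_p = 66.4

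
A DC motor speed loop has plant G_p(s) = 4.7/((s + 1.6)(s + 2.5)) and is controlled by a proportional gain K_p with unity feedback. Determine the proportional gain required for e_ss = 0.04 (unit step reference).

For a type-0 loop with proportional control, e_ss = 1/(1 + K_p·G_p(0)).
G_p(0) = 1.175. Require 1/(1 + K_p·1.175) = 0.04, so 1 + 1.175·K_p = 25.
K_p = (25 − 1)/1.175 = 20.4.

K_p = 20.4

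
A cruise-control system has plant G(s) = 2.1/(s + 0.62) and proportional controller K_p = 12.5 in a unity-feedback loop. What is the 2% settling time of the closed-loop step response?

Closed-loop transfer function: T(s) = K_p·G(s)/(1 + K_p·G(s)) = 26.25/(s + 0.62 + 26.25) = 26.25/(s + 26.87).
Time constant τ = 1/26.87 = 0.03722 s, so the 2% settling time is about 4τ = 0.149 s.

T_s ≈ 0.149 s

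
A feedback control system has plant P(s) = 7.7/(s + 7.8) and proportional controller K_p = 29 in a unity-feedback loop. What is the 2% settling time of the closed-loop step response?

Closed-loop transfer function: T(s) = K_p·P(s)/(1 + K_p·P(s)) = 223.3/(s + 7.8 + 223.3) = 223.3/(s + 231.1).
Time constant τ = 1/231.1 = 0.004327 s, so the 2% settling time is about 4τ = 0.0173 s.

T_s ≈ 0.0173 s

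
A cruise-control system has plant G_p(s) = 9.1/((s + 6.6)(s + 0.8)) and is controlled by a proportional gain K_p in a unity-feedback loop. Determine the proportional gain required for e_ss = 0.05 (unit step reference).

Steady-state error for a unit step on this type-0 loop is 1/(1 + K_p·G_p(0)).
G_p(0) = 1.723. Require 1/(1 + K_p·1.723) = 0.05, so 1 + 1.723·K_p = 20.
K_p = (20 − 1)/1.723 = 11.

K_p = 11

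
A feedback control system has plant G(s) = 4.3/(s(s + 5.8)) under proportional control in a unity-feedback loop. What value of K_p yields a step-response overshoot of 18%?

K_p = 8.52

From %OS = 100·exp(−πζ/√(1−ζ²)) = 18%, ζ = −ln(0.18)/√(π²+ln²(0.18)) = 0.4791.
Characteristic equation s² + 5.8s + 4.3K_p = 0 gives ζ = 5.8/(2√(4.3K_p)).
Setting ζ = 0.4791: √(4.3K_p) = 5.8/(2·0.4791) = 6.053, so K_p = 36.64/4.3 = 8.52.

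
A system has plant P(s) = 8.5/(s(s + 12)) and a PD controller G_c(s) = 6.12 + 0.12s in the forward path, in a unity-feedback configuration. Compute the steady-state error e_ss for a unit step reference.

The open loop G_c(s)P(s) has a pole at the origin (type 1), so the static position error constant is infinite and e_ss = 1/(1+∞) = 0.

0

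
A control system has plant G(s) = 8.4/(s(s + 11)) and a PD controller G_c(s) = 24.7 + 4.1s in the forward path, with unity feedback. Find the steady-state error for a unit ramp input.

The loop has one pole at the origin (type 1). Velocity error constant K_v = lim_{s→0} s·G_c(s)G(s) = 24.7·8.4/11 = 18.86.
Steady-state error to a unit ramp: e_ss = 1/K_v = 0.053.

0.053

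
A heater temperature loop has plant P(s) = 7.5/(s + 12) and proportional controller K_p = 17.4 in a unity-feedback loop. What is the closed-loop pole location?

s = -142.5

Closed-loop transfer function: T(s) = K_p·P(s)/(1 + K_p·P(s)) = 130.5/(s + 12 + 130.5) = 130.5/(s + 142.5).
The closed-loop pole is at s = −142.5.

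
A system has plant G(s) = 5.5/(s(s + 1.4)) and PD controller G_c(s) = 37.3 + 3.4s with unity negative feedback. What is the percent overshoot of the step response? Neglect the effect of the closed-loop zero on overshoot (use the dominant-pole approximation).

4.53%

Forward path: (37.3 + 3.4s)·5.5/(s(s+1.4)). The closed-loop characteristic equation is s² + (1.4 + 5.5·3.4)s + 5.5·37.3 = 0.
That is s² + 20.1s + 205.1 = 0, so ω_n = 14.32 rad/s and ζ = 20.1/(2·14.32) = 0.7017.
%OS = 100·exp(−πζ/√(1−ζ²)) = 4.53%.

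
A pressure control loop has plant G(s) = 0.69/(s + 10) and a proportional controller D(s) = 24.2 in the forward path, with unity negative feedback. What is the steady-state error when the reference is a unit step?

The loop is type 0. Static position error constant K_pos = D(0)·G(0) = 24.2·0.069 = 1.67.
Steady-state error to a unit step: e_ss = 1/(1+K_pos) = 1/2.67 = 0.375.

0.375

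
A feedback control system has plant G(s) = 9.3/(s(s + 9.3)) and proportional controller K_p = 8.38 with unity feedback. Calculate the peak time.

Closed-loop characteristic equation: s² + 9.3s + 77.93 = 0, so ω_n = 8.828 rad/s and ζ = 9.3/(2·8.828) = 0.5267.
Damped frequency ω_d = ω_n√(1−ζ²) = 7.504 rad/s, so peak time T_p = π/ω_d = 0.419 s.

T_p = 0.419 s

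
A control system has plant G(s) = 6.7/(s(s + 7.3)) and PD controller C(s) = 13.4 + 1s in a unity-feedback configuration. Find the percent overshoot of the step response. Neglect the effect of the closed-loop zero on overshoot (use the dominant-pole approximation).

3.19%

Forward path: (13.4 + 1s)·6.7/(s(s+7.3)). The closed-loop characteristic equation is s² + (7.3 + 6.7·1)s + 6.7·13.4 = 0.
That is s² + 14s + 89.78 = 0, so ω_n = 9.475 rad/s and ζ = 14/(2·9.475) = 0.7388.
%OS = 100·exp(−πζ/√(1−ζ²)) = 3.19%.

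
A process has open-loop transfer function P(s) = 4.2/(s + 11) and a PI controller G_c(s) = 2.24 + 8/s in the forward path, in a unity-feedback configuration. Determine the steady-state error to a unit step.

The open loop G_c(s)P(s) has a pole at the origin (type 1), so the static position error constant is infinite and e_ss = 1/(1+∞) = 0.

0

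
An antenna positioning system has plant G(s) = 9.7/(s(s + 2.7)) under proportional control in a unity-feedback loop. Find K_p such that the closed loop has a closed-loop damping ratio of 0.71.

K_p = 0.373

Closed-loop characteristic equation: s² + 2.7s + K_p·9.7 = 0.
So ω_n = √(9.7K_p) and 2ζω_n = 2.7, giving ζ = 2.7/(2√(9.7K_p)).
Setting ζ = 0.71: √(9.7K_p) = 2.7/(2·0.71) = 1.901, so K_p = 3.615/9.7 = 0.373.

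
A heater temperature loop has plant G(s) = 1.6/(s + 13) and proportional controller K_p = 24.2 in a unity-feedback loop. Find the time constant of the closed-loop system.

τ = 0.0193 s

Closed-loop transfer function: T(s) = K_p·G(s)/(1 + K_p·G(s)) = 38.72/(s + 13 + 38.72) = 38.72/(s + 51.72).
Time constant τ = 1/51.72 = 0.0193 s.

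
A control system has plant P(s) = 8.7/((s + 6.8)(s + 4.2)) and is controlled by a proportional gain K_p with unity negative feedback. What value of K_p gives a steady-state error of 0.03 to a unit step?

For a type-0 loop with proportional control, e_ss = 1/(1 + K_p·P(0)).
P(0) = 0.3046. Require 1/(1 + K_p·0.3046) = 0.03, so 1 + 0.3046·K_p = 33.33.
K_p = (33.33 − 1)/0.3046 = 106.

K_p = 106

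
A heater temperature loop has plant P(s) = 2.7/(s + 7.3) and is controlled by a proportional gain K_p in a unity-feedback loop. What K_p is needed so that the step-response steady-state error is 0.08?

The loop is type 0, so e_ss(step) = 1/(1 + K_pos) with K_pos = K_p·P(0).
P(0) = 0.3699. Require 1/(1 + K_p·0.3699) = 0.08, so 1 + 0.3699·K_p = 12.5.
K_p = (12.5 − 1)/0.3699 = 31.1.

K_p = 31.1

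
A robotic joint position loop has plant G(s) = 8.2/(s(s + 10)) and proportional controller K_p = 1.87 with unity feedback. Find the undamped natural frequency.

The closed-loop denominator is s(s+10) + 1.87·8.2 = s² + 10s + 15.33.
So ω_n² = 15.33 ⇒ ω_n = 3.916 rad/s, and ζ = 10/(2ω_n) = 1.28.

ω_n = 3.92 rad/s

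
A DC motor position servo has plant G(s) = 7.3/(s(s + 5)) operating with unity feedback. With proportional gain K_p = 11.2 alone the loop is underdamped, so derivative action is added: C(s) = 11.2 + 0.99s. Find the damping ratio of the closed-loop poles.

Forward path: (11.2 + 0.99s)·7.3/(s(s+5)). The closed-loop characteristic equation is s² + (5 + 7.3·0.99)s + 7.3·11.2 = 0.
That is s² + 12.23s + 81.76 = 0, so ω_n = 9.042 rad/s and ζ = 12.23/(2·9.042) = 0.6761.

ζ = 0.676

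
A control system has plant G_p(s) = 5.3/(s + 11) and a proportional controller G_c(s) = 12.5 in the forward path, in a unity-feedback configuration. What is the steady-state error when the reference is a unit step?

0.142

The loop is type 0. Static position error constant K_pos = G_c(0)·G_p(0) = 12.5·0.4818 = 6.023.
Steady-state error to a unit step: e_ss = 1/(1+K_pos) = 1/7.023 = 0.142.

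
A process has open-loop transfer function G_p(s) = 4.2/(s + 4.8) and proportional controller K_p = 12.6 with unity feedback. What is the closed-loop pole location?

Closed-loop transfer function: T(s) = K_p·G_p(s)/(1 + K_p·G_p(s)) = 52.92/(s + 4.8 + 52.92) = 52.92/(s + 57.72).
The closed-loop pole is at s = −57.72.

s = -57.72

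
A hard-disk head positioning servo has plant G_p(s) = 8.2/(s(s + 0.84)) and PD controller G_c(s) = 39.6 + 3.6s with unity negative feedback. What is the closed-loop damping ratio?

Forward path: (39.6 + 3.6s)·8.2/(s(s+0.84)). The closed-loop characteristic equation is s² + (0.84 + 8.2·3.6)s + 8.2·39.6 = 0.
That is s² + 30.36s + 324.7 = 0, so ω_n = 18.02 rad/s and ζ = 30.36/(2·18.02) = 0.8424.

ζ = 0.842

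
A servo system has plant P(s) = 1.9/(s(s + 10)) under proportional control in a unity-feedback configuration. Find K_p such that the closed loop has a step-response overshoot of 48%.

From %OS = 100·exp(−πζ/√(1−ζ²)) = 48%, ζ = −ln(0.48)/√(π²+ln²(0.48)) = 0.2275.
Characteristic equation s² + 10s + 1.9K_p = 0 gives ζ = 10/(2√(1.9K_p)).
Setting ζ = 0.2275: √(1.9K_p) = 10/(2·0.2275) = 21.98, so K_p = 483/1.9 = 254.

K_p = 254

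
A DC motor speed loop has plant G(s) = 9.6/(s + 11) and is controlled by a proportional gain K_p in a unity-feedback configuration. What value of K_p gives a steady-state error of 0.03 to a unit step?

The loop is type 0, so e_ss(step) = 1/(1 + K_pos) with K_pos = K_p·G(0).
G(0) = 0.8727. Require 1/(1 + K_p·0.8727) = 0.03, so 1 + 0.8727·K_p = 33.33.
K_p = (33.33 − 1)/0.8727 = 37.

K_p = 37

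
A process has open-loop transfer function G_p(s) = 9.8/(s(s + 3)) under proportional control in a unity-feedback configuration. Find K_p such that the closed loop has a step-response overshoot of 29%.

From %OS = 100·exp(−πζ/√(1−ζ²)) = 29%, ζ = −ln(0.29)/√(π²+ln²(0.29)) = 0.3666.
Characteristic equation s² + 3s + 9.8K_p = 0 gives ζ = 3/(2√(9.8K_p)).
Setting ζ = 0.3666: √(9.8K_p) = 3/(2·0.3666) = 4.092, so K_p = 16.74/9.8 = 1.71.

K_p = 1.71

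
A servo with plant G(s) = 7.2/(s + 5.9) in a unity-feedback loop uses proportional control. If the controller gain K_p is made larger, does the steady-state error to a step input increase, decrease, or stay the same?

e_ss = 1/(1 + K_p·G(0)); a larger K_p raises the denominator, so e_ss decreases.

decrease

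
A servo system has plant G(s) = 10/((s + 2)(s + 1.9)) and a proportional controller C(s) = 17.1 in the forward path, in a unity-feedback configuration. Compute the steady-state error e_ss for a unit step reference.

0.0217

The loop is type 0. Static position error constant K_pos = C(0)·G(0) = 17.1·2.632 = 45.
Steady-state error to a unit step: e_ss = 1/(1+K_pos) = 1/46 = 0.0217.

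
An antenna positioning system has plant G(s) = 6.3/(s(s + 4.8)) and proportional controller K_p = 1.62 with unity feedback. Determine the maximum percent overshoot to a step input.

2.8%

Closed-loop characteristic equation: s² + 4.8s + 10.21 = 0, so ω_n = 3.195 rad/s and ζ = 4.8/(2·3.195) = 0.7512.
%OS = 100·exp(−πζ/√(1−ζ²)) = 100·exp(−π·0.7512/√0.4356) = 2.8%.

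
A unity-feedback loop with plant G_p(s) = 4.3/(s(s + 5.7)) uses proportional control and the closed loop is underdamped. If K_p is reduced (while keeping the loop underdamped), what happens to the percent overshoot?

decrease

ζ = 5.7/(2√(4.3K_p)) rises as K_p falls; higher damping means less overshoot.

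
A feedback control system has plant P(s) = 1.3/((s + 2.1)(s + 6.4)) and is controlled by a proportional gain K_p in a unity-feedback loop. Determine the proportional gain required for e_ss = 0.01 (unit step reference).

Steady-state error for a unit step on this type-0 loop is 1/(1 + K_p·P(0)).
P(0) = 0.09673. Require 1/(1 + K_p·0.09673) = 0.01, so 1 + 0.09673·K_p = 100.
K_p = (100 − 1)/0.09673 = 1020.

K_p = 1020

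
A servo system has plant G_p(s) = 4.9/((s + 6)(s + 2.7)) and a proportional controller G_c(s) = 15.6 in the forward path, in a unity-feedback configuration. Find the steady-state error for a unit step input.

The loop is type 0. Static position error constant K_pos = G_c(0)·G_p(0) = 15.6·0.3025 = 4.719.
Steady-state error to a unit step: e_ss = 1/(1+K_pos) = 1/5.719 = 0.175.

0.175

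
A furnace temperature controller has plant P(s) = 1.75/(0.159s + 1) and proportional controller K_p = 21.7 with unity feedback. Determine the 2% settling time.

Closed loop: T(s) = K_p·P/(1+K_p·P) = 37.98/(0.159s + 1 + 37.98), with pole at s = −(1 + 37.98)/0.159 = −245.1.
τ = 1/245.1 = 0.00408 s, so 2% settling time ≈ 4τ = 0.0163 s.

T_s ≈ 0.0163 s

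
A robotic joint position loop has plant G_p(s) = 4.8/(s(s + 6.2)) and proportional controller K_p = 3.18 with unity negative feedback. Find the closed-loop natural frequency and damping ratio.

ω_n = 3.91 rad/s, ζ = 0.793

The closed-loop denominator is s(s+6.2) + 3.18·4.8 = s² + 6.2s + 15.26.
Matching s² + 2ζω_n s + ω_n²: ω_n = √15.26 = 3.907 rad/s and 2ζω_n = 6.2, so ζ = 6.2/(2·3.907) = 0.793.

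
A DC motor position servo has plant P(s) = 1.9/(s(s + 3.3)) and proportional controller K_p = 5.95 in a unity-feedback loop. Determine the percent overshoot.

The closed-loop denominator s² + 3.3s + 11.3 gives ω_n = √11.3 = 3.362 and ζ = 3.3/(2ω_n) = 0.4907.
%OS = 100·exp(−πζ/√(1−ζ²)) = 100·exp(−π·0.4907/√0.7592) = 17%.

17%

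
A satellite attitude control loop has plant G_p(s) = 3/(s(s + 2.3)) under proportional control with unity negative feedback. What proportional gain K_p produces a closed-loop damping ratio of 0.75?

Closed-loop characteristic equation: s² + 2.3s + K_p·3 = 0.
So ω_n = √(3K_p) and 2ζω_n = 2.3, giving ζ = 2.3/(2√(3K_p)).
Setting ζ = 0.75: √(3K_p) = 2.3/(2·0.75) = 1.533, so K_p = 2.351/3 = 0.784.

K_p = 0.784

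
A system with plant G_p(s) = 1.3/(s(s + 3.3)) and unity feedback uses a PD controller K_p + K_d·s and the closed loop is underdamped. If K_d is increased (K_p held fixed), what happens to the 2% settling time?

decrease

Characteristic equation s² + (3.3 + 1.3K_d)s + 1.3K_p = 0: raising K_d increases ζω_n = (3.3+1.3K_d)/2 while the loop stays underdamped, so T_s ≈ 4/(ζω_n) decreases.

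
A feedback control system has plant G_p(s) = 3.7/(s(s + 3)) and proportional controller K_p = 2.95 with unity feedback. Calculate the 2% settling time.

Closed-loop characteristic equation: s² + 3s + 10.92 = 0, so ω_n = 3.304 rad/s and ζ = 3/(2·3.304) = 0.454.
2% settling time T_s ≈ 4/(ζω_n) = 4/1.5 = 2.67 s.

T_s ≈ 2.67 s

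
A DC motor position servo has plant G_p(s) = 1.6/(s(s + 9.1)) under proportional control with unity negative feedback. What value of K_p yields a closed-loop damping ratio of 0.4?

K_p = 80.9

Closed-loop characteristic equation: s² + 9.1s + K_p·1.6 = 0.
So ω_n = √(1.6K_p) and 2ζω_n = 9.1, giving ζ = 9.1/(2√(1.6K_p)).
Setting ζ = 0.4: √(1.6K_p) = 9.1/(2·0.4) = 11.37, so K_p = 129.4/1.6 = 80.9.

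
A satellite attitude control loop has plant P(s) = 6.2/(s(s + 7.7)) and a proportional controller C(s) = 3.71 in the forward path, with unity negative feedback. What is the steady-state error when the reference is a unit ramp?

The loop has one pole at the origin (type 1). Velocity error constant K_v = lim_{s→0} s·C(s)P(s) = 3.71·6.2/7.7 = 2.987.
Steady-state error to a unit ramp: e_ss = 1/K_v = 0.335.

0.335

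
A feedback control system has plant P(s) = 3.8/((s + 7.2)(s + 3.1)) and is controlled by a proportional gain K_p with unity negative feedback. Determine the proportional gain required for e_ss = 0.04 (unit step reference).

For a type-0 loop with proportional control, e_ss = 1/(1 + K_p·P(0)).
P(0) = 0.1703. Require 1/(1 + K_p·0.1703) = 0.04, so 1 + 0.1703·K_p = 25.
K_p = (25 − 1)/0.1703 = 141.

K_p = 141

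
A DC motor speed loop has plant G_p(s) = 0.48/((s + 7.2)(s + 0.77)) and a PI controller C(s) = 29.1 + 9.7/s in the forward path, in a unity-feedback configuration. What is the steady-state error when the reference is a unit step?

0

The open loop C(s)G_p(s) has a pole at the origin (type 1), so the static position error constant is infinite and e_ss = 1/(1+∞) = 0.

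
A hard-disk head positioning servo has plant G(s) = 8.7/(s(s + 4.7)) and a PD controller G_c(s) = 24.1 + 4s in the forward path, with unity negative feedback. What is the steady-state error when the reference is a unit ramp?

0.0224

The loop has one pole at the origin (type 1). Velocity error constant K_v = lim_{s→0} s·G_c(s)G(s) = 24.1·8.7/4.7 = 44.61.
Steady-state error to a unit ramp: e_ss = 1/K_v = 0.0224.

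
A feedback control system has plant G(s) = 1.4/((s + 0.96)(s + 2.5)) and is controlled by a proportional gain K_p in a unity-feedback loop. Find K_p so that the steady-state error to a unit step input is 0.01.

Steady-state error for a unit step on this type-0 loop is 1/(1 + K_p·G(0)).
G(0) = 0.5833. Require 1/(1 + K_p·0.5833) = 0.01, so 1 + 0.5833·K_p = 100.
K_p = (100 − 1)/0.5833 = 170.

K_p = 170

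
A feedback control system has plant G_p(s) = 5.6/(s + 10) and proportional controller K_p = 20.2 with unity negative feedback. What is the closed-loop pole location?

s = -123.1

Closed-loop transfer function: T(s) = K_p·G_p(s)/(1 + K_p·G_p(s)) = 113.1/(s + 10 + 113.1) = 113.1/(s + 123.1).
The closed-loop pole is at s = −123.1.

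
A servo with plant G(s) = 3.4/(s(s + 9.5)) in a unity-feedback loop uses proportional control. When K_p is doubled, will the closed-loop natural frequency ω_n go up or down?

increase

ω_n = √(3.4·K_p), which grows with K_p.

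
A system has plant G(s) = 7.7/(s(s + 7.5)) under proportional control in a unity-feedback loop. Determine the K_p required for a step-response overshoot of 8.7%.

From %OS = 100·exp(−πζ/√(1−ζ²)) = 8.7%, ζ = −ln(0.087)/√(π²+ln²(0.087)) = 0.6137.
Characteristic equation s² + 7.5s + 7.7K_p = 0 gives ζ = 7.5/(2√(7.7K_p)).
Setting ζ = 0.6137: √(7.7K_p) = 7.5/(2·0.6137) = 6.111, so K_p = 37.34/7.7 = 4.85.

K_p = 4.85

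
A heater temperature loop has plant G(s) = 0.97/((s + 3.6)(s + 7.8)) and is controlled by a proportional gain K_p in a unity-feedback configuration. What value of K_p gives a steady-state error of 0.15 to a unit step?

K_p = 164

For a type-0 loop with proportional control, e_ss = 1/(1 + K_p·G(0)).
G(0) = 0.03454. Require 1/(1 + K_p·0.03454) = 0.15, so 1 + 0.03454·K_p = 6.667.
K_p = (6.667 − 1)/0.03454 = 164.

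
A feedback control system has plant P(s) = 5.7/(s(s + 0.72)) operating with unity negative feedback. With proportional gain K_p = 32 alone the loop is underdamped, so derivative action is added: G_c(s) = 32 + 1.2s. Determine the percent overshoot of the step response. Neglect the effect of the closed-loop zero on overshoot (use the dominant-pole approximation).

Forward path: (32 + 1.2s)·5.7/(s(s+0.72)). The closed-loop characteristic equation is s² + (0.72 + 5.7·1.2)s + 5.7·32 = 0.
That is s² + 7.56s + 182.4 = 0, so ω_n = 13.51 rad/s and ζ = 7.56/(2·13.51) = 0.2799.
%OS = 100·exp(−πζ/√(1−ζ²)) = 40%.

40%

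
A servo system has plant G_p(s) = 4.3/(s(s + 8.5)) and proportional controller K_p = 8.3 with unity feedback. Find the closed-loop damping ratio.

1 + K_p·G_p(s) = 0 gives s² + 8.5s + 35.69 = 0.
So ω_n² = 35.69 ⇒ ω_n = 5.974 rad/s, and ζ = 8.5/(2ω_n) = 0.711.

ζ = 0.711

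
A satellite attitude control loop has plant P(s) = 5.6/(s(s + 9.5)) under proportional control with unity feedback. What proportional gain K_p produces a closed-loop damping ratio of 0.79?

K_p = 6.46

Closed-loop characteristic equation: s² + 9.5s + K_p·5.6 = 0.
So ω_n = √(5.6K_p) and 2ζω_n = 9.5, giving ζ = 9.5/(2√(5.6K_p)).
Setting ζ = 0.79: √(5.6K_p) = 9.5/(2·0.79) = 6.013, so K_p = 36.15/5.6 = 6.46.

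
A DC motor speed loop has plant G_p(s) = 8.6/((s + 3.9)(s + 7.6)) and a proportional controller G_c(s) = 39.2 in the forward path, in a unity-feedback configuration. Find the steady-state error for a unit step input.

0.0808

The loop is type 0. Static position error constant K_pos = G_c(0)·G_p(0) = 39.2·0.2901 = 11.37.
Steady-state error to a unit step: e_ss = 1/(1+K_pos) = 1/12.37 = 0.0808.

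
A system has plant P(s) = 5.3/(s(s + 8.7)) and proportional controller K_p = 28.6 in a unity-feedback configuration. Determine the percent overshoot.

30.5%

From 1 + K_pP(s) = 0: s² + 8.7s + 151.6 = 0 ⇒ ω_n = 12.31, ζ = 0.3533.
%OS = 100·exp(−πζ/√(1−ζ²)) = 100·exp(−π·0.3533/√0.8752) = 30.5%.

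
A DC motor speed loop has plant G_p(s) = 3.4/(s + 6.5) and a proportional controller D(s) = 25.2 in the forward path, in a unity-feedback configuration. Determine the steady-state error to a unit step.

0.0705

The loop is type 0. Static position error constant K_pos = D(0)·G_p(0) = 25.2·0.5231 = 13.18.
Steady-state error to a unit step: e_ss = 1/(1+K_pos) = 1/14.18 = 0.0705.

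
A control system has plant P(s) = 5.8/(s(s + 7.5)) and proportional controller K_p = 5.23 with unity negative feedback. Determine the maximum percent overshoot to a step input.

Closed-loop characteristic equation: s² + 7.5s + 30.33 = 0, so ω_n = 5.508 rad/s and ζ = 7.5/(2·5.508) = 0.6809.
%OS = 100·exp(−πζ/√(1−ζ²)) = 100·exp(−π·0.6809/√0.5364) = 5.39%.

5.39%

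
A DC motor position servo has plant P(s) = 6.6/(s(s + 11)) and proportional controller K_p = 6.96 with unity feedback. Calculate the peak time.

Closed-loop characteristic equation: s² + 11s + 45.94 = 0, so ω_n = 6.778 rad/s and ζ = 11/(2·6.778) = 0.8115.
Damped frequency ω_d = ω_n√(1−ζ²) = 3.961 rad/s, so peak time T_p = π/ω_d = 0.793 s.

T_p = 0.793 s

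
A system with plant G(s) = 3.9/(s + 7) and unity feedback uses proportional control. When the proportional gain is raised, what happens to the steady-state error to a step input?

The position error constant K_pos = K_p·G(0) grows with K_p, and e_ss = 1/(1+K_pos) falls.

decrease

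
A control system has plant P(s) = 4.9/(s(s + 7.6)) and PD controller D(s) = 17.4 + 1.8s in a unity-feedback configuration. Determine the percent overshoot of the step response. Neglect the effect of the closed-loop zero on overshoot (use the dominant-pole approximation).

Forward path: (17.4 + 1.8s)·4.9/(s(s+7.6)). The closed-loop characteristic equation is s² + (7.6 + 4.9·1.8)s + 4.9·17.4 = 0.
That is s² + 16.42s + 85.26 = 0, so ω_n = 9.234 rad/s and ζ = 16.42/(2·9.234) = 0.8891.
%OS = 100·exp(−πζ/√(1−ζ²)) = 0.223%.

0.223%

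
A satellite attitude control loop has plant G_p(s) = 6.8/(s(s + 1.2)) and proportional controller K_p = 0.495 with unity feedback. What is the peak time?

T_p = 1.81 s

Closed-loop characteristic equation: s² + 1.2s + 3.366 = 0, so ω_n = 1.835 rad/s and ζ = 1.2/(2·1.835) = 0.327.
Damped frequency ω_d = ω_n√(1−ζ²) = 1.734 rad/s, so peak time T_p = π/ω_d = 1.81 s.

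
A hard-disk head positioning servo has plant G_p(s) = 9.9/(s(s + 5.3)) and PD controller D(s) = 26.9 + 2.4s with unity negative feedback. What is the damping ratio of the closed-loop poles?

ζ = 0.89

Forward path: (26.9 + 2.4s)·9.9/(s(s+5.3)). The closed-loop characteristic equation is s² + (5.3 + 9.9·2.4)s + 9.9·26.9 = 0.
That is s² + 29.06s + 266.3 = 0, so ω_n = 16.32 rad/s and ζ = 29.06/(2·16.32) = 0.8904.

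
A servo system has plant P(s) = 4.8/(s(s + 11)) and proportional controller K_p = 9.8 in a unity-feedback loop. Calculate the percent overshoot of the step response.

1.47%

From 1 + K_pP(s) = 0: s² + 11s + 47.04 = 0 ⇒ ω_n = 6.859, ζ = 0.8019.
%OS = 100·exp(−πζ/√(1−ζ²)) = 100·exp(−π·0.8019/√0.3569) = 1.47%.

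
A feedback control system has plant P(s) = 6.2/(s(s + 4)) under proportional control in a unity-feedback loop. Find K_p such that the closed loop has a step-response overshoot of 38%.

From %OS = 100·exp(−πζ/√(1−ζ²)) = 38%, ζ = −ln(0.38)/√(π²+ln²(0.38)) = 0.2943.
Characteristic equation s² + 4s + 6.2K_p = 0 gives ζ = 4/(2√(6.2K_p)).
Setting ζ = 0.2943: √(6.2K_p) = 4/(2·0.2943) = 6.795, so K_p = 46.17/6.2 = 7.45.

K_p = 7.45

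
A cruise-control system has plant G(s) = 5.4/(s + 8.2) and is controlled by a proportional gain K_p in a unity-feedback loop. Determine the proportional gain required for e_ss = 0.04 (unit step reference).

K_p = 36.4

Steady-state error for a unit step on this type-0 loop is 1/(1 + K_p·G(0)).
G(0) = 0.6585. Require 1/(1 + K_p·0.6585) = 0.04, so 1 + 0.6585·K_p = 25.
K_p = (25 − 1)/0.6585 = 36.4.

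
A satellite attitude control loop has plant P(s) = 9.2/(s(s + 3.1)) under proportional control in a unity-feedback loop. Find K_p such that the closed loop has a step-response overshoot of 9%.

From %OS = 100·exp(−πζ/√(1−ζ²)) = 9%, ζ = −ln(0.09)/√(π²+ln²(0.09)) = 0.6083.
Characteristic equation s² + 3.1s + 9.2K_p = 0 gives ζ = 3.1/(2√(9.2K_p)).
Setting ζ = 0.6083: √(9.2K_p) = 3.1/(2·0.6083) = 2.548, so K_p = 6.492/9.2 = 0.706.

K_p = 0.706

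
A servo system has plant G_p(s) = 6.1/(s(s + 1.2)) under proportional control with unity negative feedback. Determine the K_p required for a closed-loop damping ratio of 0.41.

Closed-loop characteristic equation: s² + 1.2s + K_p·6.1 = 0.
So ω_n = √(6.1K_p) and 2ζω_n = 1.2, giving ζ = 1.2/(2√(6.1K_p)).
Setting ζ = 0.41: √(6.1K_p) = 1.2/(2·0.41) = 1.463, so K_p = 2.142/6.1 = 0.351.

K_p = 0.351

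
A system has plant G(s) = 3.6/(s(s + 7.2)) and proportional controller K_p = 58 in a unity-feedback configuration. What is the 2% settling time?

T_s ≈ 1.11 s

From 1 + K_pG(s) = 0: s² + 7.2s + 208.8 = 0 ⇒ ω_n = 14.45, ζ = 0.2491.
2% settling time T_s ≈ 4/(ζω_n) = 4/3.6 = 1.11 s.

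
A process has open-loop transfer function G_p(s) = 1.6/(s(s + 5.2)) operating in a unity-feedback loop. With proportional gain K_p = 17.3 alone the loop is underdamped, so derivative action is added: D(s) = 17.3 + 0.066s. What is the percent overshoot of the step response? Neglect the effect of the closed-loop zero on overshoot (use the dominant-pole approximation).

Forward path: (17.3 + 0.066s)·1.6/(s(s+5.2)). The closed-loop characteristic equation is s² + (5.2 + 1.6·0.066)s + 1.6·17.3 = 0.
That is s² + 5.306s + 27.68 = 0, so ω_n = 5.261 rad/s and ζ = 5.306/(2·5.261) = 0.5042.
%OS = 100·exp(−πζ/√(1−ζ²)) = 16%.

16%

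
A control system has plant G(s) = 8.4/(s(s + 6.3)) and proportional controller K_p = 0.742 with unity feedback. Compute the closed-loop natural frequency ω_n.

ω_n = 2.5 rad/s

With unity feedback the closed-loop characteristic equation is s² + 6.3s + 0.742·8.4 = s² + 6.3s + 6.233 = 0.
So ω_n² = 6.233 ⇒ ω_n = 2.497 rad/s, and ζ = 6.3/(2ω_n) = 1.26.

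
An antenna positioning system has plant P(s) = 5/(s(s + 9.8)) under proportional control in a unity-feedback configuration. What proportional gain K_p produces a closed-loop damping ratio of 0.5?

Closed-loop characteristic equation: s² + 9.8s + K_p·5 = 0.
So ω_n = √(5K_p) and 2ζω_n = 9.8, giving ζ = 9.8/(2√(5K_p)).
Setting ζ = 0.5: √(5K_p) = 9.8/(2·0.5) = 9.8, so K_p = 96.04/5 = 19.2.

K_p = 19.2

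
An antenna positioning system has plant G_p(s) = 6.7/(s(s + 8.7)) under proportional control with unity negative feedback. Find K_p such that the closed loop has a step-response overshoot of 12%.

K_p = 9.02

From %OS = 100·exp(−πζ/√(1−ζ²)) = 12%, ζ = −ln(0.12)/√(π²+ln²(0.12)) = 0.5594.
Characteristic equation s² + 8.7s + 6.7K_p = 0 gives ζ = 8.7/(2√(6.7K_p)).
Setting ζ = 0.5594: √(6.7K_p) = 8.7/(2·0.5594) = 7.776, so K_p = 60.47/6.7 = 9.02.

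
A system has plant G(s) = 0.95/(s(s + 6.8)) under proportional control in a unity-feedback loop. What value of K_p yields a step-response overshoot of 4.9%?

From %OS = 100·exp(−πζ/√(1−ζ²)) = 4.9%, ζ = −ln(0.049)/√(π²+ln²(0.049)) = 0.6925.
Characteristic equation s² + 6.8s + 0.95K_p = 0 gives ζ = 6.8/(2√(0.95K_p)).
Setting ζ = 0.6925: √(0.95K_p) = 6.8/(2·0.6925) = 4.91, so K_p = 24.1/0.95 = 25.4.

K_p = 25.4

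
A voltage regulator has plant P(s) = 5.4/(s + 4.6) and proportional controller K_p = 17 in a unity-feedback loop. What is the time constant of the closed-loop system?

τ = 0.0104 s

Closed-loop transfer function: T(s) = K_p·P(s)/(1 + K_p·P(s)) = 91.8/(s + 4.6 + 91.8) = 91.8/(s + 96.4).
Time constant τ = 1/96.4 = 0.0104 s.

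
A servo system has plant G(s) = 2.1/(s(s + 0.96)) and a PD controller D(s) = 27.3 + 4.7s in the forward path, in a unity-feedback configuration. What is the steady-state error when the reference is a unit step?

0

The open loop D(s)G(s) has a pole at the origin (type 1), so the static position error constant is infinite and e_ss = 1/(1+∞) = 0.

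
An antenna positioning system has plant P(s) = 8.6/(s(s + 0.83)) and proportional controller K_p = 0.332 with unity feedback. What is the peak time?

Closed-loop characteristic equation: s² + 0.83s + 2.855 = 0, so ω_n = 1.69 rad/s and ζ = 0.83/(2·1.69) = 0.2456.
Damped frequency ω_d = ω_n√(1−ζ²) = 1.638 rad/s, so peak time T_p = π/ω_d = 1.92 s.

T_p = 1.92 s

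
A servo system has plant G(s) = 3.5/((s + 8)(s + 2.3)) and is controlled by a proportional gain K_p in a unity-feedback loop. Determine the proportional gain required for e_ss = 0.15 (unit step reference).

K_p = 29.8

For a type-0 loop with proportional control, e_ss = 1/(1 + K_p·G(0)).
G(0) = 0.1902. Require 1/(1 + K_p·0.1902) = 0.15, so 1 + 0.1902·K_p = 6.667.
K_p = (6.667 − 1)/0.1902 = 29.8.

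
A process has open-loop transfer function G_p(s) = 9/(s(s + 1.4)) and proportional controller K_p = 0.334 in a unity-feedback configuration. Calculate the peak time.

T_p = 1.98 s

The closed-loop denominator s² + 1.4s + 3.006 gives ω_n = √3.006 = 1.734 and ζ = 1.4/(2ω_n) = 0.4037.
Damped frequency ω_d = ω_n√(1−ζ²) = 1.586 rad/s, so peak time T_p = π/ω_d = 1.98 s.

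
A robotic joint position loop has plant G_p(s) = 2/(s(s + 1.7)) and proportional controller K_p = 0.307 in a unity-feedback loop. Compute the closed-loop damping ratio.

ζ = 1.08

1 + K_p·G_p(s) = 0 gives s² + 1.7s + 0.614 = 0.
So ω_n² = 0.614 ⇒ ω_n = 0.7836 rad/s, and ζ = 1.7/(2ω_n) = 1.08.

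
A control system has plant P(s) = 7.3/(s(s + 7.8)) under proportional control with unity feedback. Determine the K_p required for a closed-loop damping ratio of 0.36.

Closed-loop characteristic equation: s² + 7.8s + K_p·7.3 = 0.
So ω_n = √(7.3K_p) and 2ζω_n = 7.8, giving ζ = 7.8/(2√(7.3K_p)).
Setting ζ = 0.36: √(7.3K_p) = 7.8/(2·0.36) = 10.83, so K_p = 117.4/7.3 = 16.1.

K_p = 16.1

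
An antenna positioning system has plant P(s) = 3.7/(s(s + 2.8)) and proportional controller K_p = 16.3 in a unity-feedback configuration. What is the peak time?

T_p = 0.411 s

From 1 + K_pP(s) = 0: s² + 2.8s + 60.31 = 0 ⇒ ω_n = 7.766, ζ = 0.1803.
Damped frequency ω_d = ω_n√(1−ζ²) = 7.639 rad/s, so peak time T_p = π/ω_d = 0.411 s.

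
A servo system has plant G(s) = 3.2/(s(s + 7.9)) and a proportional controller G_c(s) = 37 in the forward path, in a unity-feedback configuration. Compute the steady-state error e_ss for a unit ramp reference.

The loop has one pole at the origin (type 1). Velocity error constant K_v = lim_{s→0} s·G_c(s)G(s) = 37·3.2/7.9 = 14.99.
Steady-state error to a unit ramp: e_ss = 1/K_v = 0.0667.

0.0667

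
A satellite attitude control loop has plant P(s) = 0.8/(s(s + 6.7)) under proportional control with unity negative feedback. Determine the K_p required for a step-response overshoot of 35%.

From %OS = 100·exp(−πζ/√(1−ζ²)) = 35%, ζ = −ln(0.35)/√(π²+ln²(0.35)) = 0.3169.
Characteristic equation s² + 6.7s + 0.8K_p = 0 gives ζ = 6.7/(2√(0.8K_p)).
Setting ζ = 0.3169: √(0.8K_p) = 6.7/(2·0.3169) = 10.57, so K_p = 111.7/0.8 = 140.

K_p = 140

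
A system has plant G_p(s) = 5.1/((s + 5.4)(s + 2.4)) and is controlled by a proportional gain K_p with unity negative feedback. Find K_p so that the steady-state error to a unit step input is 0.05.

The loop is type 0, so e_ss(step) = 1/(1 + K_pos) with K_pos = K_p·G_p(0).
G_p(0) = 0.3935. Require 1/(1 + K_p·0.3935) = 0.05, so 1 + 0.3935·K_p = 20.
K_p = (20 − 1)/0.3935 = 48.3.

K_p = 48.3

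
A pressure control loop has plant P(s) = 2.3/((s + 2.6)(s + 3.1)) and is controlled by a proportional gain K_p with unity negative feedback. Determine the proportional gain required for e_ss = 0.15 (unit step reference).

K_p = 19.9

Steady-state error for a unit step on this type-0 loop is 1/(1 + K_p·P(0)).
P(0) = 0.2854. Require 1/(1 + K_p·0.2854) = 0.15, so 1 + 0.2854·K_p = 6.667.
K_p = (6.667 − 1)/0.2854 = 19.9.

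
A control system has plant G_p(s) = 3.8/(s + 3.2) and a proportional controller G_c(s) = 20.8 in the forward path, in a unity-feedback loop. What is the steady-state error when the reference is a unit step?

The loop is type 0. Static position error constant K_pos = G_c(0)·G_p(0) = 20.8·1.187 = 24.7.
Steady-state error to a unit step: e_ss = 1/(1+K_pos) = 1/25.7 = 0.0389.

0.0389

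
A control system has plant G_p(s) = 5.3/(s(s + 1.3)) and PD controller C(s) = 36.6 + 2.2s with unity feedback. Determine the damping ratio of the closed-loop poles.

Forward path: (36.6 + 2.2s)·5.3/(s(s+1.3)). The closed-loop characteristic equation is s² + (1.3 + 5.3·2.2)s + 5.3·36.6 = 0.
That is s² + 12.96s + 194 = 0, so ω_n = 13.93 rad/s and ζ = 12.96/(2·13.93) = 0.4653.

ζ = 0.465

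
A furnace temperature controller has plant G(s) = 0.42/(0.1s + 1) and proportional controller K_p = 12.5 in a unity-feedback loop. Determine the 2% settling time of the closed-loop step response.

Closed loop: T(s) = K_p·G/(1+K_p·G) = 5.25/(0.1s + 1 + 5.25), with pole at s = −(1 + 5.25)/0.1 = −62.5.
τ = 1/62.5 = 0.016 s, so 2% settling time ≈ 4τ = 0.064 s.

T_s ≈ 0.064 s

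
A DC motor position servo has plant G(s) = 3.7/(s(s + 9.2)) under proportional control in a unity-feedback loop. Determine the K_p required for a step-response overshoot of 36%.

From %OS = 100·exp(−πζ/√(1−ζ²)) = 36%, ζ = −ln(0.36)/√(π²+ln²(0.36)) = 0.3093.
Characteristic equation s² + 9.2s + 3.7K_p = 0 gives ζ = 9.2/(2√(3.7K_p)).
Setting ζ = 0.3093: √(3.7K_p) = 9.2/(2·0.3093) = 14.87, so K_p = 221.2/3.7 = 59.8.

K_p = 59.8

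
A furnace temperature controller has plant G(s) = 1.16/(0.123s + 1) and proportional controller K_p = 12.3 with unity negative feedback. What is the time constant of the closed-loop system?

Closed loop: T(s) = K_p·G/(1+K_p·G) = 14.27/(0.123s + 1 + 14.27), with pole at s = −(1 + 14.27)/0.123 = −124.1.
Closed-loop time constant τ = 1/124.1 = 0.00806 s.

τ = 0.00806 s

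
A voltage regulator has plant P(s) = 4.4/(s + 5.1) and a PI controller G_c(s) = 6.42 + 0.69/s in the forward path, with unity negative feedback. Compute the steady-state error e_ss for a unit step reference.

The open loop G_c(s)P(s) has a pole at the origin (type 1), so the static position error constant is infinite and e_ss = 1/(1+∞) = 0.

0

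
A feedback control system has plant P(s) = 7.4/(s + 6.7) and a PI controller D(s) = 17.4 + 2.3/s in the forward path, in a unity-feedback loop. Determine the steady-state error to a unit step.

0

The open loop D(s)P(s) has a pole at the origin (type 1), so the static position error constant is infinite and e_ss = 1/(1+∞) = 0.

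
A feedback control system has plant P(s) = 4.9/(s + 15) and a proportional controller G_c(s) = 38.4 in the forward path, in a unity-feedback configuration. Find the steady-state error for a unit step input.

0.0738

The loop is type 0. Static position error constant K_pos = G_c(0)·P(0) = 38.4·0.3267 = 12.54.
Steady-state error to a unit step: e_ss = 1/(1+K_pos) = 1/13.54 = 0.0738.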